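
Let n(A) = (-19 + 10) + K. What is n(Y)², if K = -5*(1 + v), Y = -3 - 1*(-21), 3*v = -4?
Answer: 484/9 ≈ 53.778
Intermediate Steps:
v = -4/3 (v = (⅓)*(-4) = -4/3 ≈ -1.3333)
Y = 18 (Y = -3 + 21 = 18)
K = 5/3 (K = -5*(1 - 4/3) = -5*(-⅓) = 5/3 ≈ 1.6667)
n(A) = -22/3 (n(A) = (-19 + 10) + 5/3 = -9 + 5/3 = -22/3)
n(Y)² = (-22/3)² = 484/9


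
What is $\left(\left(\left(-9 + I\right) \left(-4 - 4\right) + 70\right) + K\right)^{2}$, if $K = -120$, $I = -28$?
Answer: $60516$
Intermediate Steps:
$\left(\left(\left(-9 + I\right) \left(-4 - 4\right) + 70\right) + K\right)^{2} = \left(\left(\left(-9 - 28\right) \left(-4 - 4\right) + 70\right) - 120\right)^{2} = \left(\left(\left(-37\right) \left(-8\right) + 70\right) - 120\right)^{2} = \left(\left(296 + 70\right) - 120\right)^{2} = \left(366 - 120\right)^{2} = 246^{2} = 60516$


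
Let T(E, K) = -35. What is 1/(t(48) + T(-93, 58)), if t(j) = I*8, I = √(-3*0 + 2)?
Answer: -35/1097 - 8*√2/1097 ≈ -0.042219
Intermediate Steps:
I = √2 (I = √(0 + 2) = √2 ≈ 1.4142)
t(j) = 8*√2 (t(j) = √2*8 = 8*√2)
1/(t(48) + T(-93, 58)) = 1/(8*√2 - 35) = 1/(-35 + 8*√2)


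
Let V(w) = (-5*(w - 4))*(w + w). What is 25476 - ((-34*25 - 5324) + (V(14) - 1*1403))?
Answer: 34453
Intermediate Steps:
V(w) = 2*w*(20 - 5*w) (V(w) = (-5*(-4 + w))*(2*w) = (20 - 5*w)*(2*w) = 2*w*(20 - 5*w))
25476 - ((-34*25 - 5324) + (V(14) - 1*1403)) = 25476 - ((-34*25 - 5324) + (10*14*(4 - 1*14) - 1*1403)) = 25476 - ((-850 - 5324) + (10*14*(4 - 14) - 1403)) = 25476 - (-6174 + (10*14*(-10) - 1403)) = 25476 - (-6174 + (-1400 - 1403)) = 25476 - (-6174 - 2803) = 25476 - 1*(-8977) = 25476 + 8977 = 34453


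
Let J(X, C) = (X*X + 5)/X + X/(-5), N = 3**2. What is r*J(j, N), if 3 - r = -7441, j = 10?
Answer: 63274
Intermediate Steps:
N = 9
r = 7444 (r = 3 - 1*(-7441) = 3 + 7441 = 7444)
J(X, C) = -X/5 + (5 + X**2)/X (J(X, C) = (X**2 + 5)/X + X*(-1/5) = (5 + X**2)/X - X/5 = -X/5 + (5 + X**2)/X)
r*J(j, N) = 7444*(5/10 + (4/5)*10) = 7444*(5*(1/10) + 8) = 7444*(1/2 + 8) = 7444*(17/2) = 63274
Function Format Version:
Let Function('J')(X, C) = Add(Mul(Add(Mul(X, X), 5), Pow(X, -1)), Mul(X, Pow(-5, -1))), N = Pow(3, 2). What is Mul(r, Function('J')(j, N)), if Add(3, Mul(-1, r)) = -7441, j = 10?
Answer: 63274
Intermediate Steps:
N = 9
r = 7444 (r = Add(3, Mul(-1, -7441)) = Add(3, 7441) = 7444)
Function('J')(X, C) = Add(Mul(Rational(-1, 5), X), Mul(Pow(X, -1), Add(5, Pow(X, 2)))) (Function('J')(X, C) = Add(Mul(Add(Pow(X, 2), 5), Pow(X, -1)), Mul(X, Rational(-1, 5))) = Add(Mul(Add(5, Pow(X, 2)), Pow(X, -1)), Mul(Rational(-1, 5), X)) = Add(Mul(Pow(X, -1), Add(5, Pow(X, 2))), Mul(Rational(-1, 5), X)) = Add(Mul(Rational(-1, 5), X), Mul(Pow(X, -1), Add(5, Pow(X, 2)))))
Mul(r, Function('J')(j, N)) = Mul(7444, Add(Mul(5, Pow(10, -1)), Mul(Rational(4, 5), 10))) = Mul(7444, Add(Mul(5, Rational(1, 10)), 8)) = Mul(7444, Add(Rational(1, 2), 8)) = Mul(7444, Rational(17, 2)) = 63274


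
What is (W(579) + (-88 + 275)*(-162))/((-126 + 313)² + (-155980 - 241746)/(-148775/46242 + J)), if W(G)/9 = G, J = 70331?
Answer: -81572357253141/113704199782171 ≈ -0.71741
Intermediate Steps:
W(G) = 9*G
(W(579) + (-88 + 275)*(-162))/((-126 + 313)² + (-155980 - 241746)/(-148775/46242 + J)) = (9*579 + (-88 + 275)*(-162))/((-126 + 313)² + (-155980 - 241746)/(-148775/46242 + 70331)) = (5211 + 187*(-162))/(187² - 397726/(-148775*1/46242 + 70331)) = (5211 - 30294)/(34969 - 397726/(-148775/46242 + 70331)) = -25083/(34969 - 397726/3252097327/46242) = -25083/(34969 - 397726*46242/3252097327) = -25083/(34969 - 18391645692/3252097327) = -25083/113704199782171/3252097327 = -25083*3252097327/113704199782171 = -81572357253141/113704199782171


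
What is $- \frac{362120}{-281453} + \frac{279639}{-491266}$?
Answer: $\frac{99192008453}{138268289498} \approx 0.71739$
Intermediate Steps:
$- \frac{362120}{-281453} + \frac{279639}{-491266} = \left(-362120\right) \left(- \frac{1}{281453}\right) + 279639 \left(- \frac{1}{491266}\right) = \frac{362120}{281453} - \frac{279639}{491266} = \frac{99192008453}{138268289498}$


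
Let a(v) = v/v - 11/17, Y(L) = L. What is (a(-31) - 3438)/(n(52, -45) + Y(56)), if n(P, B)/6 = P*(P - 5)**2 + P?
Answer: -7305/1465349 ≈ -0.0049852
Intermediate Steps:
a(v) = 6/17 (a(v) = 1 - 11*1/17 = 1 - 11/17 = 6/17)
n(P, B) = 6*P + 6*P*(-5 + P)**2 (n(P, B) = 6*(P*(P - 5)**2 + P) = 6*(P*(-5 + P)**2 + P) = 6*(P + P*(-5 + P)**2) = 6*P + 6*P*(-5 + P)**2)
(a(-31) - 3438)/(n(52, -45) + Y(56)) = (6/17 - 3438)/(6*52*(1 + (-5 + 52)**2) + 56) = -58440/(17*(6*52*(1 + 47**2) + 56)) = -58440/(17*(6*52*(1 + 2209) + 56)) = -58440/(17*(6*52*2210 + 56)) = -58440/(17*(689520 + 56)) = -58440/17/689576 = -58440/17*1/689576 = -7305/1465349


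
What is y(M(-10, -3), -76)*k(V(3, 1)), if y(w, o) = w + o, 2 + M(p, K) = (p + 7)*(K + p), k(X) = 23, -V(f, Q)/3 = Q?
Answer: -897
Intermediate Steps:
V(f, Q) = -3*Q
M(p, K) = -2 + (7 + p)*(K + p) (M(p, K) = -2 + (p + 7)*(K + p) = -2 + (7 + p)*(K + p))
y(w, o) = o + w
y(M(-10, -3), -76)*k(V(3, 1)) = (-76 + (-2 + (-10)² + 7*(-3) + 7*(-10) - 3*(-10)))*23 = (-76 + (-2 + 100 - 21 - 70 + 30))*23 = (-76 + 37)*23 = -39*23 = -897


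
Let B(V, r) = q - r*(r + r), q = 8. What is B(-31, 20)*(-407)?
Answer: 322344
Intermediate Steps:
B(V, r) = 8 - 2*r² (B(V, r) = 8 - r*(r + r) = 8 - r*2*r = 8 - 2*r²)
B(-31, 20)*(-407) = (8 - 2*20²)*(-407) = (8 - 2*400)*(-407) = (8 - 800)*(-407) = -792*(-407) = 322344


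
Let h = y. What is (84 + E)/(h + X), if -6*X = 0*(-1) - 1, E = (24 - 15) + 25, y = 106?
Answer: 708/637 ≈ 1.1115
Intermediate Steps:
h = 106
E = 34 (E = 9 + 25 = 34)
X = ⅙ (X = -(0*(-1) - 1)/6 = -(0 - 1)/6 = -⅙*(-1) = ⅙ ≈ 0.16667)
(84 + E)/(h + X) = (84 + 34)/(106 + ⅙) = 118/(637/6) = (6/637)*118 = 708/637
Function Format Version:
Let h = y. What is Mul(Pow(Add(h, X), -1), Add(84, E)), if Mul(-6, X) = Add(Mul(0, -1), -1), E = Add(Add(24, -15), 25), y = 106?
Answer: Rational(708, 637) ≈ 1.1115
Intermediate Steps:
h = 106
E = 34 (E = Add(9, 25) = 34)
X = Rational(1, 6) (X = Mul(Rational(-1, 6), Add(Mul(0, -1), -1)) = Mul(Rational(-1, 6), Add(0, -1)) = Mul(Rational(-1, 6), -1) = Rational(1, 6) ≈ 0.16667)
Mul(Pow(Add(h, X), -1), Add(84, E)) = Mul(Pow(Add(106, Rational(1, 6)), -1), Add(84, 34)) = Mul(Pow(Rational(637, 6), -1), 118) = Mul(Rational(6, 637), 118) = Rational(708, 637)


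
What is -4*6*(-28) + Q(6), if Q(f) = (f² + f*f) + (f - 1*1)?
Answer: 749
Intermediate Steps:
Q(f) = -1 + f + 2*f² (Q(f) = (f² + f²) + (f - 1) = 2*f² + (-1 + f) = -1 + f + 2*f²)
-4*6*(-28) + Q(6) = -4*6*(-28) + (-1 + 6 + 2*6²) = -24*(-28) + (-1 + 6 + 2*36) = 672 + (-1 + 6 + 72) = 672 + 77 = 749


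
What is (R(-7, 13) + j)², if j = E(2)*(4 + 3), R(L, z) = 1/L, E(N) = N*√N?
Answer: 19209/49 - 4*√2 ≈ 386.36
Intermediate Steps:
E(N) = N^(3/2)
j = 14*√2 (j = 2^(3/2)*(4 + 3) = (2*√2)*7 = 14*√2 ≈ 19.799)
(R(-7, 13) + j)² = (1/(-7) + 14*√2)² = (-⅐ + 14*√2)²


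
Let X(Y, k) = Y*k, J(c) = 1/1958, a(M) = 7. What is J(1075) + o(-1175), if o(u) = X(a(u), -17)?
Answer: -233001/1958 ≈ -119.00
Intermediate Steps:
J(c) = 1/1958
o(u) = -119 (o(u) = 7*(-17) = -119)
J(1075) + o(-1175) = 1/1958 - 119 = -233001/1958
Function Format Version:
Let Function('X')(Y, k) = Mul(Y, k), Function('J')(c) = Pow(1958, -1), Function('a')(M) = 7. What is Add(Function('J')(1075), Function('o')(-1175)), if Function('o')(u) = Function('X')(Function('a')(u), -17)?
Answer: Rational(-233001, 1958) ≈ -119.00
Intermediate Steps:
Function('J')(c) = Rational(1, 1958)
Function('o')(u) = -119 (Function('o')(u) = Mul(7, -17) = -119)
Add(Function('J')(1075), Function('o')(-1175)) = Add(Rational(1, 1958), -119) = Rational(-233001, 1958)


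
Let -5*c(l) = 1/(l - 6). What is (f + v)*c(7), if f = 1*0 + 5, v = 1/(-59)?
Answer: -294/295 ≈ -0.99661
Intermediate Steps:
v = -1/59 ≈ -0.016949
f = 5 (f = 0 + 5 = 5)
c(l) = -1/(5*(-6 + l)) (c(l) = -1/(5*(l - 6)) = -1/(5*(-6 + l)))
(f + v)*c(7) = (5 - 1/59)*(-1/(-30 + 5*7)) = 294*(-1/(-30 + 35))/59 = 294*(-1/5)/59 = 294*(-1*1/5)/59 = (294/59)*(-1/5) = -294/295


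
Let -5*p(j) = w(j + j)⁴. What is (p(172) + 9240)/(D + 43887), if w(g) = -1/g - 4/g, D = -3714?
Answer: 129391498198915/562558945579008 ≈ 0.23001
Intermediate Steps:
w(g) = -5/g
p(j) = -125/(16*j⁴) (p(j) = -625/(j + j)⁴/5 = -625/(16*j⁴)/5 = -125/(16*j⁴))
(p(172) + 9240)/(D + 43887) = (-125/16/172⁴ + 9240)/(-3714 + 43887) = (-125/16*1/875213056 + 9240)/40173 = (-125/14003408896 + 9240)*(1/40173) = (129391498198915/14003408896)*(1/40173) = 129391498198915/562558945579008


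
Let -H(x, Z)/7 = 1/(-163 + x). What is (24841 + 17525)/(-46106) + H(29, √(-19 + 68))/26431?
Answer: -75024813611/81648054962 ≈ -0.91888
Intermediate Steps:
H(x, Z) = -7/(-163 + x)
(24841 + 17525)/(-46106) + H(29, √(-19 + 68))/26431 = (24841 + 17525)/(-46106) - 7/(-163 + 29)/26431 = 42366*(-1/46106) - 7/(-134)*(1/26431) = -21183/23053 - 7*(-1/134)*(1/26431) = -21183/23053 + (7/134)*(1/26431) = -21183/23053 + 7/3541754 = -75024813611/81648054962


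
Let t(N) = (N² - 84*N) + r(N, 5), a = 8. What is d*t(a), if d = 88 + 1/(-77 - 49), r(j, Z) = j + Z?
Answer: -942395/18 ≈ -52355.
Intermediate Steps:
r(j, Z) = Z + j
d = 11087/126 (d = 88 + 1/(-126) = 88 - 1/126 = 11087/126 ≈ 87.992)
t(N) = 5 + N² - 83*N (t(N) = (N² - 84*N) + (5 + N) = 5 + N² - 83*N)
d*t(a) = 11087*(5 + 8² - 83*8)/126 = 11087*(5 + 64 - 664)/126 = (11087/126)*(-595) = -942395/18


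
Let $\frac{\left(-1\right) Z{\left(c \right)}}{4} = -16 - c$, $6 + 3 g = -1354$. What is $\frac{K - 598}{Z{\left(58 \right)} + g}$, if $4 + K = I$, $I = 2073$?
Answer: $- \frac{4413}{472} \approx -9.3496$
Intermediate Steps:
$g = - \frac{1360}{3}$ ($g = -2 + \frac{1}{3} \left(-1354\right) = -2 - \frac{1354}{3} = - \frac{1360}{3} \approx -453.33$)
$K = 2069$ ($K = -4 + 2073 = 2069$)
$Z{\left(c \right)} = 64 + 4 c$ ($Z{\left(c \right)} = - 4 \left(-16 - c\right) = 64 + 4 c$)
$\frac{K - 598}{Z{\left(58 \right)} + g} = \frac{2069 - 598}{\left(64 + 4 \cdot 58\right) - \frac{1360}{3}} = \frac{1471}{\left(64 + 232\right) - \frac{1360}{3}} = \frac{1471}{296 - \frac{1360}{3}} = \frac{1471}{- \frac{472}{3}} = 1471 \left(- \frac{3}{472}\right) = - \frac{4413}{472}$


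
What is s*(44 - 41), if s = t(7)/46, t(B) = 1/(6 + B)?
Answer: 3/598 ≈ 0.0050167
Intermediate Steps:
s = 1/598 (s = 1/((6 + 7)*46) = (1/46)/13 = (1/13)*(1/46) = 1/598 ≈ 0.0016722)
s*(44 - 41) = (44 - 41)/598 = (1/598)*3 = 3/598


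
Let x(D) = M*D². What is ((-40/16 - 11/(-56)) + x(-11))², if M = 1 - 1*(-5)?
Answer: 1642437729/3136 ≈ 5.2374e+5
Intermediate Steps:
M = 6 (M = 1 + 5 = 6)
x(D) = 6*D²
((-40/16 - 11/(-56)) + x(-11))² = ((-40/16 - 11/(-56)) + 6*(-11)²)² = ((-40*1/16 - 11*(-1/56)) + 6*121)² = ((-5/2 + 11/56) + 726)² = (-129/56 + 726)² = (40527/56)² = 1642437729/3136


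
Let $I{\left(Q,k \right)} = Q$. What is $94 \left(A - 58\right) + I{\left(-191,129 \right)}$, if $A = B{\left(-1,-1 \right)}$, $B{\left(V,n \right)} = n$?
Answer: $-5737$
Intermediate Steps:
$A = -1$
$94 \left(A - 58\right) + I{\left(-191,129 \right)} = 94 \left(-1 - 58\right) - 191 = 94 \left(-59\right) - 191 = -5546 - 191 = -5737$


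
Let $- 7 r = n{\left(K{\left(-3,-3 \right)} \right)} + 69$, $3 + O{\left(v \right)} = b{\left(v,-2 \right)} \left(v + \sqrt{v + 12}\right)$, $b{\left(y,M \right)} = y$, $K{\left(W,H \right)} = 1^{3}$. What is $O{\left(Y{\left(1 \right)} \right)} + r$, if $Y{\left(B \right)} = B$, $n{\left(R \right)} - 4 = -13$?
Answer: $- \frac{74}{7} + \sqrt{13} \approx -6.9659$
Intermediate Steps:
$K{\left(W,H \right)} = 1$
$n{\left(R \right)} = -9$ ($n{\left(R \right)} = 4 - 13 = -9$)
$O{\left(v \right)} = -3 + v \left(v + \sqrt{12 + v}\right)$ ($O{\left(v \right)} = -3 + v \left(v + \sqrt{v + 12}\right) = -3 + v \left(v + \sqrt{12 + v}\right)$)
$r = - \frac{60}{7}$ ($r = - \frac{-9 + 69}{7} = \left(- \frac{1}{7}\right) 60 = - \frac{60}{7} \approx -8.5714$)
$O{\left(Y{\left(1 \right)} \right)} + r = \left(-3 + 1^{2} + 1 \sqrt{12 + 1}\right) - \frac{60}{7} = \left(-3 + 1 + 1 \sqrt{13}\right) - \frac{60}{7} = \left(-3 + 1 + \sqrt{13}\right) - \frac{60}{7} = \left(-2 + \sqrt{13}\right) - \frac{60}{7} = - \frac{74}{7} + \sqrt{13}$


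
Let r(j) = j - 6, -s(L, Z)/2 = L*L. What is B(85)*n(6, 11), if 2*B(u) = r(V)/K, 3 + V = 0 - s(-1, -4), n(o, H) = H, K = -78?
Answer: 77/156 ≈ 0.49359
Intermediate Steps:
s(L, Z) = -2*L**2 (s(L, Z) = -2*L*L = -2*L**2)
V = -1 (V = -3 + (0 - (-2)*(-1)**2) = -3 + (0 - (-2)) = -3 + (0 - 1*(-2)) = -3 + (0 + 2) = -3 + 2 = -1)
r(j) = -6 + j
B(u) = 7/156 (B(u) = ((-6 - 1)/(-78))/2 = (-7*(-1/78))/2 = (1/2)*(7/78) = 7/156)
B(85)*n(6, 11) = (7/156)*11 = 77/156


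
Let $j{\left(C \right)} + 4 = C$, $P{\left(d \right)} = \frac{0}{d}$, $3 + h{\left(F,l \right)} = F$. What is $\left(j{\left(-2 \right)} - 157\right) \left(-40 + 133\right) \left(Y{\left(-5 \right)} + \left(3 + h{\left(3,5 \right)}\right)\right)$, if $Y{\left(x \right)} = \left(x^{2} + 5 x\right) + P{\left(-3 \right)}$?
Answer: $-45477$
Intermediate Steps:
$h{\left(F,l \right)} = -3 + F$
$P{\left(d \right)} = 0$
$j{\left(C \right)} = -4 + C$
$Y{\left(x \right)} = x^{2} + 5 x$ ($Y{\left(x \right)} = \left(x^{2} + 5 x\right) + 0 = x^{2} + 5 x$)
$\left(j{\left(-2 \right)} - 157\right) \left(-40 + 133\right) \left(Y{\left(-5 \right)} + \left(3 + h{\left(3,5 \right)}\right)\right) = \left(\left(-4 - 2\right) - 157\right) \left(-40 + 133\right) \left(- 5 \left(5 - 5\right) + \left(3 + \left(-3 + 3\right)\right)\right) = \left(-6 - 157\right) 93 \left(\left(-5\right) 0 + \left(3 + 0\right)\right) = \left(-163\right) 93 \left(0 + 3\right) = \left(-15159\right) 3 = -45477$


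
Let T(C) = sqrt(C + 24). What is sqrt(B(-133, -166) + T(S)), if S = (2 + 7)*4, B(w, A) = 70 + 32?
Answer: sqrt(102 + 2*sqrt(15)) ≈ 10.476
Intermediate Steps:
B(w, A) = 102
S = 36 (S = 9*4 = 36)
T(C) = sqrt(24 + C)
sqrt(B(-133, -166) + T(S)) = sqrt(102 + sqrt(24 + 36)) = sqrt(102 + sqrt(60)) = sqrt(102 + 2*sqrt(15))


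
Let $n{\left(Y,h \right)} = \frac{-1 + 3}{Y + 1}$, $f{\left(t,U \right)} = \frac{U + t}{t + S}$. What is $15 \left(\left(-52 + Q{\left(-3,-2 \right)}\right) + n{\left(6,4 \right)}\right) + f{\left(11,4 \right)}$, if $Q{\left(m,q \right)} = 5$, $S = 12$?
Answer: $- \frac{112710}{161} \approx -700.06$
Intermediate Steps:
$f{\left(t,U \right)} = \frac{U + t}{12 + t}$ ($f{\left(t,U \right)} = \frac{U + t}{t + 12} = \frac{U + t}{12 + t}$)
$n{\left(Y,h \right)} = \frac{2}{1 + Y}$
$15 \left(\left(-52 + Q{\left(-3,-2 \right)}\right) + n{\left(6,4 \right)}\right) + f{\left(11,4 \right)} = 15 \left(\left(-52 + 5\right) + \frac{2}{1 + 6}\right) + \frac{4 + 11}{12 + 11} = 15 \left(-47 + \frac{2}{7}\right) + \frac{1}{23} \cdot 15 = 15 \left(-47 + 2 \cdot \frac{1}{7}\right) + \frac{1}{23} \cdot 15 = 15 \left(-47 + \frac{2}{7}\right) + \frac{15}{23} = 15 \left(- \frac{327}{7}\right) + \frac{15}{23} = - \frac{4905}{7} + \frac{15}{23} = - \frac{112710}{161}$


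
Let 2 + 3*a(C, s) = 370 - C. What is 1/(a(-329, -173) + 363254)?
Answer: 3/1090459 ≈ 2.7511e-6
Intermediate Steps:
a(C, s) = 368/3 - C/3 (a(C, s) = -⅔ + (370 - C)/3 = -⅔ + (370/3 - C/3) = 368/3 - C/3)
1/(a(-329, -173) + 363254) = 1/((368/3 - ⅓*(-329)) + 363254) = 1/((368/3 + 329/3) + 363254) = 1/(697/3 + 363254) = 1/(1090459/3) = 3/1090459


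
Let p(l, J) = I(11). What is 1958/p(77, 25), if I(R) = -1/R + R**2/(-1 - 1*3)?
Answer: -968/15 ≈ -64.533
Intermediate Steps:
I(R) = -1/R - R**2/4 (I(R) = -1/R + R**2/(-1 - 3) = -1/R + R**2/(-4) = -1/R + R**2*(-1/4) = -1/R - R**2/4)
p(l, J) = -1335/44 (p(l, J) = (1/4)*(-4 - 1*11**3)/11 = (1/4)*(1/11)*(-4 - 1*1331) = (1/4)*(1/11)*(-4 - 1331) = (1/4)*(1/11)*(-1335) = -1335/44)
1958/p(77, 25) = 1958/(-1335/44) = 1958*(-44/1335) = -968/15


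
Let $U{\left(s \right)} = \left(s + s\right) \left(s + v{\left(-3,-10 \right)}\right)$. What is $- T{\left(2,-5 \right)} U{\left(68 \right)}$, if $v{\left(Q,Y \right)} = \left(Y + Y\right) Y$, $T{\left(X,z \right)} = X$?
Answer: $-72896$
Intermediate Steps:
$v{\left(Q,Y \right)} = 2 Y^{2}$ ($v{\left(Q,Y \right)} = 2 Y Y = 2 Y^{2}$)
$U{\left(s \right)} = 2 s \left(200 + s\right)$ ($U{\left(s \right)} = \left(s + s\right) \left(s + 2 \left(-10\right)^{2}\right) = 2 s \left(s + 2 \cdot 100\right) = 2 s \left(s + 200\right) = 2 s \left(200 + s\right)$)
$- T{\left(2,-5 \right)} U{\left(68 \right)} = \left(-1\right) 2 \cdot 2 \cdot 68 \left(200 + 68\right) = - 2 \cdot 2 \cdot 68 \cdot 268 = \left(-2\right) 36448 = -72896$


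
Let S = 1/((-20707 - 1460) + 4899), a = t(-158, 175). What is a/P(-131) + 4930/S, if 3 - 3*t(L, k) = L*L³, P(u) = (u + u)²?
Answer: -17531869716973/205932 ≈ -8.5134e+7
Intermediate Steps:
P(u) = 4*u² (P(u) = (2*u)² = 4*u²)
t(L, k) = 1 - L⁴/3 (t(L, k) = 1 - L*L³/3 = 1 - L⁴/3)
a = -623201293/3 (a = 1 - ⅓*(-158)⁴ = 1 - ⅓*623201296 = 1 - 623201296/3 = -623201293/3 ≈ -2.0773e+8)
S = -1/17268 (S = 1/(-22167 + 4899) = 1/(-17268) = -1/17268 ≈ -5.7911e-5)
a/P(-131) + 4930/S = -623201293/(3*(4*(-131)²)) + 4930/(-1/17268) = -623201293/(3*(4*17161)) + 4930*(-17268) = -623201293/3/68644 - 85131240 = -623201293/3*1/68644 - 85131240 = -623201293/205932 - 85131240 = -17531869716973/205932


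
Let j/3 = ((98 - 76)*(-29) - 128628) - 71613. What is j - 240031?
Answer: -842668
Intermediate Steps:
j = -602637 (j = 3*(((98 - 76)*(-29) - 128628) - 71613) = 3*((22*(-29) - 128628) - 71613) = 3*((-638 - 128628) - 71613) = 3*(-129266 - 71613) = 3*(-200879) = -602637)
j - 240031 = -602637 - 240031 = -842668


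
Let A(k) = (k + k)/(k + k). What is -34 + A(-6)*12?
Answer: -22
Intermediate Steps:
A(k) = 1 (A(k) = (2*k)/((2*k)) = (2*k)*(1/(2*k)) = 1)
-34 + A(-6)*12 = -34 + 1*12 = -34 + 12 = -22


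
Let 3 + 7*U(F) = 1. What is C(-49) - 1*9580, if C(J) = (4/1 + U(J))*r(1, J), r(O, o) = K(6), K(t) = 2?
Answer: -67008/7 ≈ -9572.6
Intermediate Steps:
r(O, o) = 2
U(F) = -2/7 (U(F) = -3/7 + (⅐)*1 = -3/7 + ⅐ = -2/7)
C(J) = 52/7 (C(J) = (4/1 - 2/7)*2 = (4*1 - 2/7)*2 = (4 - 2/7)*2 = (26/7)*2 = 52/7)
C(-49) - 1*9580 = 52/7 - 1*9580 = 52/7 - 9580 = -67008/7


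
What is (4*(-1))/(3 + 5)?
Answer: -½ ≈ -0.50000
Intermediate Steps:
(4*(-1))/(3 + 5) = -4/8 = -4*⅛ = -½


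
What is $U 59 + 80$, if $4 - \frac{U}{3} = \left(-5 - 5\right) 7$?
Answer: $13178$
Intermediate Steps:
$U = 222$ ($U = 12 - 3 \left(-5 - 5\right) 7 = 12 - 3 \left(\left(-10\right) 7\right) = 12 - -210 = 12 + 210 = 222$)
$U 59 + 80 = 222 \cdot 59 + 80 = 13098 + 80 = 13178$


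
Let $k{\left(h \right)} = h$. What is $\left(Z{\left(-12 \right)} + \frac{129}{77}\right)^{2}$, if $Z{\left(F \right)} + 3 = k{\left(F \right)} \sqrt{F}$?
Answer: $- \frac{10234908}{5929} + \frac{4896 i \sqrt{3}}{77} \approx -1726.2 + 110.13 i$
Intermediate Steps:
$Z{\left(F \right)} = -3 + F^{\frac{3}{2}}$ ($Z{\left(F \right)} = -3 + F \sqrt{F} = -3 + F^{\frac{3}{2}}$)
$\left(Z{\left(-12 \right)} + \frac{129}{77}\right)^{2} = \left(\left(-3 + \left(-12\right)^{\frac{3}{2}}\right) + \frac{129}{77}\right)^{2} = \left(\left(-3 - 24 i \sqrt{3}\right) + 129 \cdot \frac{1}{77}\right)^{2} = \left(\left(-3 - 24 i \sqrt{3}\right) + \frac{129}{77}\right)^{2} = \left(- \frac{102}{77} - 24 i \sqrt{3}\right)^{2}$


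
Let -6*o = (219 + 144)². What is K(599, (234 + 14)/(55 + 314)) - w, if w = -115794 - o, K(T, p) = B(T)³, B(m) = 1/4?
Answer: 6005281/64 ≈ 93833.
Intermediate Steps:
B(m) = ¼ (B(m) = 1*(¼) = ¼)
o = -43923/2 (o = -(219 + 144)²/6 = -⅙*363² = -⅙*131769 = -43923/2 ≈ -21962.)
K(T, p) = 1/64 (K(T, p) = (¼)³ = 1/64)
w = -187665/2 (w = -115794 - 1*(-43923/2) = -115794 + 43923/2 = -187665/2 ≈ -93833.)
K(599, (234 + 14)/(55 + 314)) - w = 1/64 - 1*(-187665/2) = 1/64 + 187665/2 = 6005281/64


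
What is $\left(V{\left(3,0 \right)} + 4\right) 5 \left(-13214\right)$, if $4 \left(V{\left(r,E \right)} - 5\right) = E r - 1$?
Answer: $- \frac{1156225}{2} \approx -5.7811 \cdot 10^{5}$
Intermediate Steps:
$V{\left(r,E \right)} = \frac{19}{4} + \frac{E r}{4}$ ($V{\left(r,E \right)} = 5 + \frac{E r - 1}{4} = 5 + \frac{-1 + E r}{4} = 5 + \left(- \frac{1}{4} + \frac{E r}{4}\right) = \frac{19}{4} + \frac{E r}{4}$)
$\left(V{\left(3,0 \right)} + 4\right) 5 \left(-13214\right) = \left(\left(\frac{19}{4} + \frac{1}{4} \cdot 0 \cdot 3\right) + 4\right) 5 \left(-13214\right) = \left(\left(\frac{19}{4} + 0\right) + 4\right) 5 \left(-13214\right) = \left(\frac{19}{4} + 4\right) 5 \left(-13214\right) = \frac{35}{4} \cdot 5 \left(-13214\right) = \frac{175}{4} \left(-13214\right) = - \frac{1156225}{2}$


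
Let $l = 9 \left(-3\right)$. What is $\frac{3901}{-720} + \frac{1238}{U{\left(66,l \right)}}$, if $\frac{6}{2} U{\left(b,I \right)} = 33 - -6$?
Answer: $\frac{840647}{9360} \approx 89.813$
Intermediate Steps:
$l = -27$
$U{\left(b,I \right)} = 13$ ($U{\left(b,I \right)} = \frac{33 - -6}{3} = \frac{33 + 6}{3} = \frac{1}{3} \cdot 39 = 13$)
$\frac{3901}{-720} + \frac{1238}{U{\left(66,l \right)}} = \frac{3901}{-720} + \frac{1238}{13} = 3901 \left(- \frac{1}{720}\right) + 1238 \cdot \frac{1}{13} = - \frac{3901}{720} + \frac{1238}{13} = \frac{840647}{9360}$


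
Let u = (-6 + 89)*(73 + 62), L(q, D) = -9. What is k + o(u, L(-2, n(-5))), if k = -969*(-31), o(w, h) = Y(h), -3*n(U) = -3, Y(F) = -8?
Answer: 30031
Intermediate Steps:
n(U) = 1 (n(U) = -⅓*(-3) = 1)
u = 11205 (u = 83*135 = 11205)
o(w, h) = -8
k = 30039
k + o(u, L(-2, n(-5))) = 30039 - 8 = 30031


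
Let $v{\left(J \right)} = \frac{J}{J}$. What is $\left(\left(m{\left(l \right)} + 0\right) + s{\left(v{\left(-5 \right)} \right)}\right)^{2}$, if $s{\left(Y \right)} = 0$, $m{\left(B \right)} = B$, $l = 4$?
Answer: $16$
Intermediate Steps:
$v{\left(J \right)} = 1$
$\left(\left(m{\left(l \right)} + 0\right) + s{\left(v{\left(-5 \right)} \right)}\right)^{2} = \left(\left(4 + 0\right) + 0\right)^{2} = \left(4 + 0\right)^{2} = 4^{2} = 16$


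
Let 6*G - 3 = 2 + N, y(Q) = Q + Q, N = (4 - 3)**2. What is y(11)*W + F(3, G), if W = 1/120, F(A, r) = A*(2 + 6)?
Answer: 1451/60 ≈ 24.183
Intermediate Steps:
N = 1 (N = 1**2 = 1)
y(Q) = 2*Q
G = 1 (G = 1/2 + (2 + 1)/6 = 1/2 + (1/6)*3 = 1/2 + 1/2 = 1)
F(A, r) = 8*A (F(A, r) = A*8 = 8*A)
W = 1/120 ≈ 0.0083333
y(11)*W + F(3, G) = (2*11)*(1/120) + 8*3 = 22*(1/120) + 24 = 11/60 + 24 = 1451/60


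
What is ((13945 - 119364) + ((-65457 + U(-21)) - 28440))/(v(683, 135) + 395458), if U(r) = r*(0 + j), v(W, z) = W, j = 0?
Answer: -199316/396141 ≈ -0.50314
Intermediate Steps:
U(r) = 0 (U(r) = r*(0 + 0) = r*0 = 0)
((13945 - 119364) + ((-65457 + U(-21)) - 28440))/(v(683, 135) + 395458) = ((13945 - 119364) + ((-65457 + 0) - 28440))/(683 + 395458) = (-105419 + (-65457 - 28440))/396141 = (-105419 - 93897)*(1/396141) = -199316*1/396141 = -199316/396141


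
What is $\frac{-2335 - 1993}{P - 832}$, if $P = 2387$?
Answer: $- \frac{4328}{1555} \approx -2.7833$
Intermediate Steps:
$\frac{-2335 - 1993}{P - 832} = \frac{-2335 - 1993}{2387 - 832} = - \frac{4328}{1555}$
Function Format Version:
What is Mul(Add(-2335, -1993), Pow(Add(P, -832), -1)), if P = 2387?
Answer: Rational(-4328, 1555) ≈ -2.7833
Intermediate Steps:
Mul(Add(-2335, -1993), Pow(Add(P, -832), -1)) = Mul(Add(-2335, -1993), Pow(Add(2387, -832), -1)) = Mul(-4328, Pow(1555, -1)) = Mul(-4328, Rational(1, 1555)) = Rational(-4328, 1555)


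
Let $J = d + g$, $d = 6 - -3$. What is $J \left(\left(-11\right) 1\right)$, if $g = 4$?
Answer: $-143$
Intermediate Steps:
$d = 9$ ($d = 6 + 3 = 9$)
$J = 13$ ($J = 9 + 4 = 13$)
$J \left(\left(-11\right) 1\right) = 13 \left(\left(-11\right) 1\right) = 13 \left(-11\right) = -143$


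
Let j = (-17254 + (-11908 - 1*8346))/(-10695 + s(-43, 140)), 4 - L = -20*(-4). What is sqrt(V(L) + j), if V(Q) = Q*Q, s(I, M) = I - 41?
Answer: 2*sqrt(167874873087)/10779 ≈ 76.023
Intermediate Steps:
s(I, M) = -41 + I
L = -76 (L = 4 - (-20)*(-4) = 4 - 1*80 = 4 - 80 = -76)
V(Q) = Q**2
j = 37508/10779 (j = (-17254 + (-11908 - 1*8346))/(-10695 + (-41 - 43)) = (-17254 + (-11908 - 8346))/(-10695 - 84) = (-17254 - 20254)/(-10779) = -37508*(-1/10779) = 37508/10779 ≈ 3.4797)
sqrt(V(L) + j) = sqrt((-76)**2 + 37508/10779) = sqrt(5776 + 37508/10779) = sqrt(62297012/10779) = 2*sqrt(167874873087)/10779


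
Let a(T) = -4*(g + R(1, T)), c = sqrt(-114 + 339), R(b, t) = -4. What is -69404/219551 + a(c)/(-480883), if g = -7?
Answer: -33384863976/105578343533 ≈ -0.31621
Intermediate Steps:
c = 15 (c = sqrt(225) = 15)
a(T) = 44 (a(T) = -4*(-7 - 4) = -4*(-11) = 44)
-69404/219551 + a(c)/(-480883) = -69404/219551 + 44/(-480883) = -69404*1/219551 + 44*(-1/480883) = -69404/219551 - 44/480883 = -33384863976/105578343533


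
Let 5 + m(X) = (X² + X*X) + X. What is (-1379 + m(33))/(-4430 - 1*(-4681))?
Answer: 827/251 ≈ 3.2948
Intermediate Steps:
m(X) = -5 + X + 2*X² (m(X) = -5 + ((X² + X*X) + X) = -5 + ((X² + X²) + X) = -5 + (2*X² + X) = -5 + (X + 2*X²) = -5 + X + 2*X²)
(-1379 + m(33))/(-4430 - 1*(-4681)) = (-1379 + (-5 + 33 + 2*33²))/(-4430 - 1*(-4681)) = (-1379 + (-5 + 33 + 2*1089))/(-4430 + 4681) = (-1379 + (-5 + 33 + 2178))/251 = (-1379 + 2206)*(1/251) = 827*(1/251) = 827/251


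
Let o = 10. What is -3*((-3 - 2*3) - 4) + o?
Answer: 49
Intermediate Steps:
-3*((-3 - 2*3) - 4) + o = -3*((-3 - 2*3) - 4) + 10 = -3*((-3 - 6) - 4) + 10 = -3*(-9 - 4) + 10 = -3*(-13) + 10 = 39 + 10 = 49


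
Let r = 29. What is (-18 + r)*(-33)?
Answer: -363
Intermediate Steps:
(-18 + r)*(-33) = (-18 + 29)*(-33) = 11*(-33) = -363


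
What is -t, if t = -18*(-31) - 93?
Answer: -465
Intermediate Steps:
t = 465 (t = 558 - 93 = 465)
-t = -1*465 = -465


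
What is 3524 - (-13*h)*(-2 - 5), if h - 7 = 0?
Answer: 2887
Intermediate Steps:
h = 7 (h = 7 + 0 = 7)
3524 - (-13*h)*(-2 - 5) = 3524 - (-13*7)*(-2 - 5) = 3524 - (-91)*(-7) = 3524 - 1*637 = 3524 - 637 = 2887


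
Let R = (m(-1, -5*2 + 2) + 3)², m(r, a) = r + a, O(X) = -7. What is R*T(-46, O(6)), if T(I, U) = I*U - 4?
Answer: 11448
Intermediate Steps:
m(r, a) = a + r
T(I, U) = -4 + I*U
R = 36 (R = (((-5*2 + 2) - 1) + 3)² = (((-10 + 2) - 1) + 3)² = ((-8 - 1) + 3)² = (-9 + 3)² = (-6)² = 36)
R*T(-46, O(6)) = 36*(-4 - 46*(-7)) = 36*(-4 + 322) = 36*318 = 11448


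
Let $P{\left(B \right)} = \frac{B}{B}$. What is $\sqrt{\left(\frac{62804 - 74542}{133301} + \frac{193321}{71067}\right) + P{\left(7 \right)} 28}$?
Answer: $\frac{\sqrt{2749040114080918530117}}{9473302167} \approx 5.5346$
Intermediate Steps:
$P{\left(B \right)} = 1$
$\sqrt{\left(\frac{62804 - 74542}{133301} + \frac{193321}{71067}\right) + P{\left(7 \right)} 28} = \sqrt{\left(\frac{62804 - 74542}{133301} + \frac{193321}{71067}\right) + 1 \cdot 28} = \sqrt{\left(\left(-11738\right) \frac{1}{133301} + 193321 \cdot \frac{1}{71067}\right) + 28} = \sqrt{\left(- \frac{11738}{133301} + \frac{193321}{71067}\right) + 28} = \sqrt{\frac{24935698175}{9473302167} + 28} = \sqrt{\frac{290188158851}{9473302167}} = \frac{\sqrt{2749040114080918530117}}{9473302167}$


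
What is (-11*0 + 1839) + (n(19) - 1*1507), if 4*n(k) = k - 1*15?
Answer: 333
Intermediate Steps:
n(k) = -15/4 + k/4 (n(k) = (k - 1*15)/4 = (k - 15)/4 = (-15 + k)/4 = -15/4 + k/4)
(-11*0 + 1839) + (n(19) - 1*1507) = (-11*0 + 1839) + ((-15/4 + (¼)*19) - 1*1507) = (0 + 1839) + ((-15/4 + 19/4) - 1507) = 1839 + (1 - 1507) = 1839 - 1506 = 333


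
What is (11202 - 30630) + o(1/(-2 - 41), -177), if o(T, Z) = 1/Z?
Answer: -3438757/177 ≈ -19428.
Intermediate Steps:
(11202 - 30630) + o(1/(-2 - 41), -177) = (11202 - 30630) + 1/(-177) = -19428 - 1/177 = -3438757/177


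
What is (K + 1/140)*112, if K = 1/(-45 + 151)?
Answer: 492/265 ≈ 1.8566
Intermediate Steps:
K = 1/106 ≈ 0.0094340
(K + 1/140)*112 = (1/106 + 1/140)*112 = (123/7420)*112 = 492/265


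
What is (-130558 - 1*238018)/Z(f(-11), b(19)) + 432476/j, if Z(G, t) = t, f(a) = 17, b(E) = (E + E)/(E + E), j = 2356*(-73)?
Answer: -15847770391/42997 ≈ -3.6858e+5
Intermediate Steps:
j = -171988
b(E) = 1 (b(E) = (2*E)/((2*E)) = (2*E)*(1/(2*E)) = 1)
(-130558 - 1*238018)/Z(f(-11), b(19)) + 432476/j = (-130558 - 1*238018)/1 + 432476/(-171988) = (-130558 - 238018)*1 + 432476*(-1/171988) = -368576*1 - 108119/42997 = -368576 - 108119/42997 = -15847770391/42997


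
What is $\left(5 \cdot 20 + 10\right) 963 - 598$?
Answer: $105332$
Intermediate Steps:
$\left(5 \cdot 20 + 10\right) 963 - 598 = \left(100 + 10\right) 963 - 598 = 110 \cdot 963 - 598 = 105930 - 598 = 105332$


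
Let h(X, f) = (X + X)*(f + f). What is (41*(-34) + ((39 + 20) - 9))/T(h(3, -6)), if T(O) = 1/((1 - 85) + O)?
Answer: 209664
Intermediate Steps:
h(X, f) = 4*X*f (h(X, f) = (2*X)*(2*f) = 4*X*f)
T(O) = 1/(-84 + O)
(41*(-34) + ((39 + 20) - 9))/T(h(3, -6)) = (41*(-34) + ((39 + 20) - 9))/(1/(-84 + 4*3*(-6))) = (-1394 + (59 - 9))/(1/(-84 - 72)) = (-1394 + 50)/(1/(-156)) = -1344/(-1/156) = -1344*(-156) = 209664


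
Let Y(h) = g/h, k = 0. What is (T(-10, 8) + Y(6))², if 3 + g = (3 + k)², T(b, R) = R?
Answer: 81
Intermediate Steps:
g = 6 (g = -3 + (3 + 0)² = -3 + 3² = -3 + 9 = 6)
Y(h) = 6/h
(T(-10, 8) + Y(6))² = (8 + 6/6)² = (8 + 6*(⅙))² = (8 + 1)² = 9² = 81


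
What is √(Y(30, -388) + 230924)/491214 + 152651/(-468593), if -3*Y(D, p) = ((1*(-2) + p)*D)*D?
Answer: -152651/468593 + √86981/245607 ≈ -0.32456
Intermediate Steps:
Y(D, p) = -D²*(-2 + p)/3 (Y(D, p) = -(1*(-2) + p)*D*D/3 = -(-2 + p)*D*D/3 = -D*(-2 + p)*D/3 = -D²*(-2 + p)/3)
√(Y(30, -388) + 230924)/491214 + 152651/(-468593) = √((⅓)*30²*(2 - 1*(-388)) + 230924)/491214 + 152651/(-468593) = √((⅓)*900*(2 + 388) + 230924)*(1/491214) + 152651*(-1/468593) = √((⅓)*900*390 + 230924)*(1/491214) - 152651/468593 = √(117000 + 230924)*(1/491214) - 152651/468593 = √347924*(1/491214) - 152651/468593 = (2*√86981)*(1/491214) - 152651/468593 = √86981/245607 - 152651/468593 = -152651/468593 + √86981/245607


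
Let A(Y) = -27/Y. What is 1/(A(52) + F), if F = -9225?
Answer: -52/479727 ≈ -0.00010840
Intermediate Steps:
1/(A(52) + F) = 1/(-27/52 - 9225) = 1/(-479727/52) = -52/479727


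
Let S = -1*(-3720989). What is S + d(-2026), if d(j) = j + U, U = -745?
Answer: 3718218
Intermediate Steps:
d(j) = -745 + j (d(j) = j - 745 = -745 + j)
S = 3720989
S + d(-2026) = 3720989 + (-745 - 2026) = 3720989 - 2771 = 3718218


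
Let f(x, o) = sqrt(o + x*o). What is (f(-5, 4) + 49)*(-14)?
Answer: -686 - 56*I ≈ -686.0 - 56.0*I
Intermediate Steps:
f(x, o) = sqrt(o + o*x)
(f(-5, 4) + 49)*(-14) = (sqrt(4*(1 - 5)) + 49)*(-14) = (sqrt(4*(-4)) + 49)*(-14) = (sqrt(-16) + 49)*(-14) = (4*I + 49)*(-14) = (49 + 4*I)*(-14) = -686 - 56*I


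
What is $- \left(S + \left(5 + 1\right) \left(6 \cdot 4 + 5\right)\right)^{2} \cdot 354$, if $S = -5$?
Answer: $-10110594$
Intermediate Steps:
$- \left(S + \left(5 + 1\right) \left(6 \cdot 4 + 5\right)\right)^{2} \cdot 354 = - \left(-5 + \left(5 + 1\right) \left(6 \cdot 4 + 5\right)\right)^{2} \cdot 354 = - \left(-5 + 6 \left(24 + 5\right)\right)^{2} \cdot 354 = - \left(-5 + 6 \cdot 29\right)^{2} \cdot 354 = - \left(-5 + 174\right)^{2} \cdot 354 = - 169^{2} \cdot 354 = - 28561 \cdot 354 = \left(-1\right) 10110594 = -10110594$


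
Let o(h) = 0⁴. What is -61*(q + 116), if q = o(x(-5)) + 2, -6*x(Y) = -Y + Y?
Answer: -7198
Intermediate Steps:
x(Y) = 0 (x(Y) = -(-Y + Y)/6 = -⅙*0 = 0)
o(h) = 0
q = 2 (q = 0 + 2 = 2)
-61*(q + 116) = -61*(2 + 116) = -61*118 = -7198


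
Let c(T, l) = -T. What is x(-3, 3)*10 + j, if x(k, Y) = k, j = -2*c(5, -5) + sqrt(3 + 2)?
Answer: -20 + sqrt(5) ≈ -17.764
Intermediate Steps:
j = 10 + sqrt(5) (j = -(-2)*5 + sqrt(3 + 2) = -2*(-5) + sqrt(5) = 10 + sqrt(5) ≈ 12.236)
x(-3, 3)*10 + j = -3*10 + (10 + sqrt(5)) = -30 + (10 + sqrt(5)) = -20 + sqrt(5)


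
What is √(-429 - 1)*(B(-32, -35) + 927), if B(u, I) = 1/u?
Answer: 29663*I*√430/32 ≈ 19222.0*I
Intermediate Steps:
√(-429 - 1)*(B(-32, -35) + 927) = √(-429 - 1)*(1/(-32) + 927) = √(-430)*(-1/32 + 927) = (I*√430)*(29663/32) = 29663*I*√430/32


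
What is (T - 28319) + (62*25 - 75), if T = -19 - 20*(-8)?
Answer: -26703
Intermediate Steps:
T = 141 (T = -19 + 160 = 141)
(T - 28319) + (62*25 - 75) = (141 - 28319) + (62*25 - 75) = -28178 + (1550 - 75) = -28178 + 1475 = -26703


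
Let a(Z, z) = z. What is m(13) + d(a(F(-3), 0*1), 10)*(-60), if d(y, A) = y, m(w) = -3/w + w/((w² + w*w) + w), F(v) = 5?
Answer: -68/351 ≈ -0.19373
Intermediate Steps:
m(w) = -3/w + w/(w + 2*w²) (m(w) = -3/w + w/((w² + w²) + w) = -3/w + w/(2*w² + w) = -3/w + w/(w + 2*w²))
m(13) + d(a(F(-3), 0*1), 10)*(-60) = (-3 - 5*13)/(13*(1 + 2*13)) + (0*1)*(-60) = (-3 - 65)/(13*(1 + 26)) + 0*(-60) = (1/13)*(-68)/27 + 0 = (1/13)*(1/27)*(-68) + 0 = -68/351 + 0 = -68/351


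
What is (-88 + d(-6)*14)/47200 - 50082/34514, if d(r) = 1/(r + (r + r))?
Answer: -10651205143/7330773600 ≈ -1.4529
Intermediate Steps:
d(r) = 1/(3*r) (d(r) = 1/(r + 2*r) = 1/(3*r))
(-88 + d(-6)*14)/47200 - 50082/34514 = (-88 + ((1/3)/(-6))*14)/47200 - 50082/34514 = (-88 + ((1/3)*(-1/6))*14)*(1/47200) - 50082*1/34514 = (-88 - 1/18*14)*(1/47200) - 25041/17257 = (-88 - 7/9)*(1/47200) - 25041/17257 = -799/9*1/47200 - 25041/17257 = -799/424800 - 25041/17257 = -10651205143/7330773600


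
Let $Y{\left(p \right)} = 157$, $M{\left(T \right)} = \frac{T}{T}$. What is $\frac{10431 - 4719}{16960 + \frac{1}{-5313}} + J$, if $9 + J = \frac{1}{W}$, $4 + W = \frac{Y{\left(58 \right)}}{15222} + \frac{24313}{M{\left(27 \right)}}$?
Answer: $- \frac{288855945575321187}{33342998624750645} \approx -8.6632$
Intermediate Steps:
$M{\left(T \right)} = 1$
$W = \frac{370031755}{15222}$ ($W = -4 + \left(\frac{157}{15222} + \frac{24313}{1}\right) = -4 + \left(157 \cdot \frac{1}{15222} + 24313 \cdot 1\right) = -4 + \left(\frac{157}{15222} + 24313\right) = -4 + \frac{370092643}{15222} = \frac{370031755}{15222} \approx 24309.0$)
$J = - \frac{3330270573}{370031755}$ ($J = -9 + \frac{1}{\frac{370031755}{15222}} = -9 + \frac{15222}{370031755} = - \frac{3330270573}{370031755} \approx -9.0$)
$\frac{10431 - 4719}{16960 + \frac{1}{-5313}} + J = \frac{10431 - 4719}{16960 + \frac{1}{-5313}} - \frac{3330270573}{370031755} = \frac{5712}{16960 - \frac{1}{5313}} - \frac{3330270573}{370031755} = \frac{5712}{\frac{90108479}{5313}} - \frac{3330270573}{370031755} = 5712 \cdot \frac{5313}{90108479} - \frac{3330270573}{370031755} = \frac{30347856}{90108479} - \frac{3330270573}{370031755} = - \frac{288855945575321187}{33342998624750645}$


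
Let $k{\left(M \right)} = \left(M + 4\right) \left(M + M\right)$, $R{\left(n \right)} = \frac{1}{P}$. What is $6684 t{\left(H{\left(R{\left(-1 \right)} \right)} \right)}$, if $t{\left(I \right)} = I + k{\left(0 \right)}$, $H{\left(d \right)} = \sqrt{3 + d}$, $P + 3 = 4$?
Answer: $13368$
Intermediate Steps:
$P = 1$ ($P = -3 + 4 = 1$)
$R{\left(n \right)} = 1$ ($R{\left(n \right)} = 1^{-1} = 1$)
$k{\left(M \right)} = 2 M \left(4 + M\right)$ ($k{\left(M \right)} = \left(4 + M\right) 2 M = 2 M \left(4 + M\right)$)
$t{\left(I \right)} = I$ ($t{\left(I \right)} = I + 2 \cdot 0 \left(4 + 0\right) = I + 2 \cdot 0 \cdot 4 = I + 0 = I$)
$6684 t{\left(H{\left(R{\left(-1 \right)} \right)} \right)} = 6684 \sqrt{3 + 1} = 6684 \sqrt{4} = 6684 \cdot 2 = 13368$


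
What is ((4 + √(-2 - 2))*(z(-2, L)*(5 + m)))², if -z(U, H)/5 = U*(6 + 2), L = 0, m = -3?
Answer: 307200 + 409600*I ≈ 3.072e+5 + 4.096e+5*I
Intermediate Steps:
z(U, H) = -40*U (z(U, H) = -5*U*(6 + 2) = -5*U*8 = -40*U)
((4 + √(-2 - 2))*(z(-2, L)*(5 + m)))² = ((4 + √(-2 - 2))*((-40*(-2))*(5 - 3)))² = ((4 + √(-4))*(80*2))² = ((4 + 2*I)*160)² = (640 + 320*I)²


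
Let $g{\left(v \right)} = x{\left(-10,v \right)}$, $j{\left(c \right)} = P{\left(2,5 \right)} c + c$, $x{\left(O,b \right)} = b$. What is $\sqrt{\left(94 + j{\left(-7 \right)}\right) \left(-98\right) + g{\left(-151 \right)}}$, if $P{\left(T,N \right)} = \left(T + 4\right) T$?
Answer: $i \sqrt{445} \approx 21.095 i$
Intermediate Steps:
$P{\left(T,N \right)} = T \left(4 + T\right)$ ($P{\left(T,N \right)} = \left(4 + T\right) T = T \left(4 + T\right)$)
$j{\left(c \right)} = 13 c$ ($j{\left(c \right)} = 2 \left(4 + 2\right) c + c = 2 \cdot 6 c + c = 12 c + c = 13 c$)
$g{\left(v \right)} = v$
$\sqrt{\left(94 + j{\left(-7 \right)}\right) \left(-98\right) + g{\left(-151 \right)}} = \sqrt{\left(94 + 13 \left(-7\right)\right) \left(-98\right) - 151} = \sqrt{\left(94 - 91\right) \left(-98\right) - 151} = \sqrt{3 \left(-98\right) - 151} = \sqrt{-294 - 151} = \sqrt{-445} = i \sqrt{445}$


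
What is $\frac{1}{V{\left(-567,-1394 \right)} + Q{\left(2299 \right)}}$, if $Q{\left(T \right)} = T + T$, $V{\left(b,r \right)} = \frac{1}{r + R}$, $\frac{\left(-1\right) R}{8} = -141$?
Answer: $\frac{266}{1223067} \approx 0.00021749$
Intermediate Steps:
$R = 1128$ ($R = \left(-8\right) \left(-141\right) = 1128$)
$V{\left(b,r \right)} = \frac{1}{1128 + r}$ ($V{\left(b,r \right)} = \frac{1}{r + 1128} = \frac{1}{1128 + r}$)
$Q{\left(T \right)} = 2 T$
$\frac{1}{V{\left(-567,-1394 \right)} + Q{\left(2299 \right)}} = \frac{1}{\frac{1}{1128 - 1394} + 2 \cdot 2299} = \frac{1}{\frac{1}{-266} + 4598} = \frac{1}{- \frac{1}{266} + 4598} = \frac{1}{\frac{1223067}{266}} = \frac{266}{1223067}$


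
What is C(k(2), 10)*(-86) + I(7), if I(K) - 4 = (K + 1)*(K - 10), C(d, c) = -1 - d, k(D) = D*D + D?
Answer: 582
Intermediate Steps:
k(D) = D + D**2 (k(D) = D**2 + D = D + D**2)
I(K) = 4 + (1 + K)*(-10 + K) (I(K) = 4 + (K + 1)*(K - 10) = 4 + (1 + K)*(-10 + K))
C(k(2), 10)*(-86) + I(7) = (-1 - 2*(1 + 2))*(-86) + (-6 + 7**2 - 9*7) = (-1 - 2*3)*(-86) + (-6 + 49 - 63) = (-1 - 1*6)*(-86) - 20 = (-1 - 6)*(-86) - 20 = -7*(-86) - 20 = 602 - 20 = 582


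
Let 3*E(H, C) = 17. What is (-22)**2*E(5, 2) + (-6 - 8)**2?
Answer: 8816/3 ≈ 2938.7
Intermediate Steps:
E(H, C) = 17/3 (E(H, C) = (1/3)*17 = 17/3)
(-22)**2*E(5, 2) + (-6 - 8)**2 = (-22)**2*(17/3) + (-6 - 8)**2 = 484*(17/3) + (-14)**2 = 8228/3 + 196 = 8816/3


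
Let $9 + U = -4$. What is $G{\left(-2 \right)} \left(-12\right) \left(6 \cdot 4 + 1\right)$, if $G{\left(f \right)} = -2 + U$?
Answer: $4500$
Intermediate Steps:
$U = -13$ ($U = -9 - 4 = -13$)
$G{\left(f \right)} = -15$ ($G{\left(f \right)} = -2 - 13 = -15$)
$G{\left(-2 \right)} \left(-12\right) \left(6 \cdot 4 + 1\right) = \left(-15\right) \left(-12\right) \left(6 \cdot 4 + 1\right) = 180 \left(24 + 1\right) = 180 \cdot 25 = 4500$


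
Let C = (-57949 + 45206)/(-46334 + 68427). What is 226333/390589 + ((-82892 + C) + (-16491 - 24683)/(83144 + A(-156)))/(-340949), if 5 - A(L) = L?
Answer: 201613144517081645258/245095417010164247765 ≈ 0.82259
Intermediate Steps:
A(L) = 5 - L
C = -12743/22093 ≈ -0.57679
226333/390589 + ((-82892 + C) + (-16491 - 24683)/(83144 + A(-156)))/(-340949) = 226333/390589 + ((-82892 - 12743/22093) + (-16491 - 24683)/(83144 + (5 - 1*(-156))))/(-340949) = 226333*(1/390589) + (-1831345699/22093 - 41174/(83144 + (5 + 156)))*(-1/340949) = 226333/390589 + (-1831345699/22093 - 41174/(83144 + 161))*(-1/340949) = 226333/390589 + (-1831345699/22093 - 41174/83305)*(-1/340949) = 226333/390589 - 152561163112377/1840457365*(-1/340949) = 226333/390589 + 152561163112377/627502098139385 = 201613144517081645258/245095417010164247765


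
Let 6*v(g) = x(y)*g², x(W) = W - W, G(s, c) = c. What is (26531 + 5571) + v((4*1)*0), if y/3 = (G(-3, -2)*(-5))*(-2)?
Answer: 32102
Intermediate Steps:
y = -60 (y = 3*(-2*(-5)*(-2)) = 3*(10*(-2)) = 3*(-20) = -60)
x(W) = 0
v(g) = 0 (v(g) = (0*g²)/6 = (⅙)*0 = 0)
(26531 + 5571) + v((4*1)*0) = (26531 + 5571) + 0 = 32102 + 0 = 32102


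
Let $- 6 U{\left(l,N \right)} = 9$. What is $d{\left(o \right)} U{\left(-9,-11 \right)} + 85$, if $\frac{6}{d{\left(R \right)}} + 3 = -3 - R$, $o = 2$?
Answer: $\frac{689}{8} \approx 86.125$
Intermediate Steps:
$U{\left(l,N \right)} = - \frac{3}{2}$ ($U{\left(l,N \right)} = \left(- \frac{1}{6}\right) 9 = - \frac{3}{2}$)
$d{\left(R \right)} = \frac{6}{-6 - R}$ ($d{\left(R \right)} = \frac{6}{-3 - \left(3 + R\right)} = \frac{6}{-6 - R}$)
$d{\left(o \right)} U{\left(-9,-11 \right)} + 85 = - \frac{6}{6 + 2} \left(- \frac{3}{2}\right) + 85 = - \frac{6}{8} \left(- \frac{3}{2}\right) + 85 = \left(-6\right) \frac{1}{8} \left(- \frac{3}{2}\right) + 85 = \left(- \frac{3}{4}\right) \left(- \frac{3}{2}\right) + 85 = \frac{9}{8} + 85 = \frac{689}{8}$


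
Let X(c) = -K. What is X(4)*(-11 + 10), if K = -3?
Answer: -3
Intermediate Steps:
X(c) = 3 (X(c) = -1*(-3) = 3)
X(4)*(-11 + 10) = 3*(-11 + 10) = 3*(-1) = -3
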